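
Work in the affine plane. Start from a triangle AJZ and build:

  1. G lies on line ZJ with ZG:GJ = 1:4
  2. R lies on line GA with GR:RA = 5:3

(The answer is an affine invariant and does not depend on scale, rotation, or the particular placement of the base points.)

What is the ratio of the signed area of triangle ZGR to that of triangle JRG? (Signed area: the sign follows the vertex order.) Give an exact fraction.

Choose coordinates A = (0, 0), J = (1, 0), Z = (0, 1).
1. G lies on line ZJ with ZG:GJ = 1:4 ⇒ G = (1/5, 4/5)
2. R lies on line GA with GR:RA = 5:3 ⇒ R = (3/40, 3/10)
2·[ZGR] = -1/8, 2·[JRG] = -1/2
[ZGR]:[JRG] = -1/8:-1/2 = 1/4

[ZGR]:[JRG] = 1/4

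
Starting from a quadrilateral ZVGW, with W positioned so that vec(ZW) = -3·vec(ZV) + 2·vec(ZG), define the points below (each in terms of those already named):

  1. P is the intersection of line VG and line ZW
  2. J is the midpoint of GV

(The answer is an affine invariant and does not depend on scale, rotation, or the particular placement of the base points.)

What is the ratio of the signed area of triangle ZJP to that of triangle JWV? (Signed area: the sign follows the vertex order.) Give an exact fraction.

[ZJP]:[JWV] = -5/2

Choose coordinates Z = (0, 0), V = (1, 0), G = (0, 1), W = (-3, 2).
1. P is the intersection of line VG and line ZW ⇒ P = (3, -2)
2. J is the midpoint of GV ⇒ J = (1/2, 1/2)
2·[ZJP] = -5/2, 2·[JWV] = 1
[ZJP]:[JWV] = -5/2:1 = -5/2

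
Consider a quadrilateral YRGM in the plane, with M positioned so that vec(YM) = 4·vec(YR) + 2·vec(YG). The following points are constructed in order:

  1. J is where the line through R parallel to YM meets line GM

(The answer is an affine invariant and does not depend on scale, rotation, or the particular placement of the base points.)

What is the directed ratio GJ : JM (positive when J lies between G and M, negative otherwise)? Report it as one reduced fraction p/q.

GJ:JM = -3

Assign Y = (0, 0), R = (1, 0), G = (0, 1), M = (4, 2) — the answer is frame-independent, so this choice is without loss of generality.
1. J is where the line through R parallel to YM meets line GM ⇒ J = (6, 5/2)
J = G + t·(M−G) with t = 3/2, so GJ:JM = t:(1−t) = 3/2:-1/2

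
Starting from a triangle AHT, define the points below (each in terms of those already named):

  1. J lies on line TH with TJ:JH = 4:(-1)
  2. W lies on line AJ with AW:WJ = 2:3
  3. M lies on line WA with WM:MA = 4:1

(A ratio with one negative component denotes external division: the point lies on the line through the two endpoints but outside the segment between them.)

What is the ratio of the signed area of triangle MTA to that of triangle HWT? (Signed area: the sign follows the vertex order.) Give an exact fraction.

Choose coordinates A = (0, 0), H = (1, 0), T = (0, 1).
1. J lies on line TH with TJ:JH = 4:(-1) ⇒ J = (4/3, -1/3)
2. W lies on line AJ with AW:WJ = 2:3 ⇒ W = (8/15, -2/15)
3. M lies on line WA with WM:MA = 4:1 ⇒ M = (8/75, -2/75)
2·[MTA] = 8/75, 2·[HWT] = -3/5
[MTA]:[HWT] = 8/75:-3/5 = -8/45

[MTA]:[HWT] = -8/45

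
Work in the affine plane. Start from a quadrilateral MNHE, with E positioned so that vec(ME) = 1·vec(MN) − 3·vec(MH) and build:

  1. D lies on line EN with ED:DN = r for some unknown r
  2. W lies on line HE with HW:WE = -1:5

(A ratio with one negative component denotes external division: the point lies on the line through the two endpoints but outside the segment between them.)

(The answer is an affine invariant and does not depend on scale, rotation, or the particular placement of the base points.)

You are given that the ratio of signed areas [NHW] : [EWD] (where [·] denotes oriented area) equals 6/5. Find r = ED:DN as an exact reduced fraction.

Assign M = (0, 0), N = (1, 0), H = (0, 1), E = (1, -3) — the answer is frame-independent, so this choice is without loss of generality.
1. With ED:DN = r, write λ = r/(r+1) so D = E + λ·(N−E); D is affine-linear in λ
2. W lies on line HE with HW:WE = -1:5 ⇒ W = (-1/4, 2)
Every point depending on D is an affine combination of D and λ-independent points, so each such coordinate is linear in λ; the λ² term in each signed area is a multiple of (N−E)×(N−E) = 0, so 2·[NHW] and 2·[EWD] are each linear in λ. Evaluating at λ=0 and λ=1:
  2·[NHW] = -3/4,   2·[EWD] = -15/4·λ
So [NHW]:[EWD] = (-3/4) / (-15/4·λ). Setting this equal to 6/5:
  -3/4 = 6/5·(-15/4·λ)  ⇒  λ = 1/6
Then r = λ/(1−λ) = (1/6)/(5/6) = 1/5. Check: with r = 1/5, D = (1, -5/2) and [NHW]:[EWD] = 6/5 as required.

r = 1/5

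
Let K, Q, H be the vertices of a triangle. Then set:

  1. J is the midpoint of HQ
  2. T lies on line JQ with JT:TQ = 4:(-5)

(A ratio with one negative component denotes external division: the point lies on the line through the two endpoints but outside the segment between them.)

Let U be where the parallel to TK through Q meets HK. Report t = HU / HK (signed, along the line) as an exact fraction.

t = -2/3

Set K = (0, 0), Q = (1, 0), H = (0, 1); any affine frame gives the same invariant.
1. J is the midpoint of HQ ⇒ J = (1/2, 1/2)
2. T lies on line JQ with JT:TQ = 4:(-5) ⇒ T = (-3/2, 5/2)
through Q parallel to TK: direction (3/2, -5/2); meets HK at U = (0, 5/3)
U = H + t·(K−H) with t = -2/3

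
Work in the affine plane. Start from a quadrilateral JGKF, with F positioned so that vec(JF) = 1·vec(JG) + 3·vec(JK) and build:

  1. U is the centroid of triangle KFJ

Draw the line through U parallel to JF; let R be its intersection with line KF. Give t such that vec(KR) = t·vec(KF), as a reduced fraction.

Choose coordinates J = (0, 0), G = (1, 0), K = (0, 1), F = (1, 3).
1. U is the centroid of triangle KFJ ⇒ U = (1/3, 4/3)
through U parallel to JF: direction (1, 3); meets KF at R = (2/3, 7/3)
R = K + t·(F−K) with t = 2/3

t = 2/3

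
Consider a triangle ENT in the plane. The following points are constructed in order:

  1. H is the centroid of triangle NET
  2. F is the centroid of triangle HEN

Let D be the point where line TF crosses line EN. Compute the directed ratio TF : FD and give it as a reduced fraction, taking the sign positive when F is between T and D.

Work in coordinates with E = (0, 0), N = (1, 0), T = (0, 1).
1. H is the centroid of triangle NET ⇒ H = (1/3, 1/3)
2. F is the centroid of triangle HEN ⇒ F = (4/9, 1/9)
line TF meets EN at D = (1/2, 0)
F = T + t·(D−T) with t = 8/9, so TF:FD = 8/9:1/9

TF:FD = 8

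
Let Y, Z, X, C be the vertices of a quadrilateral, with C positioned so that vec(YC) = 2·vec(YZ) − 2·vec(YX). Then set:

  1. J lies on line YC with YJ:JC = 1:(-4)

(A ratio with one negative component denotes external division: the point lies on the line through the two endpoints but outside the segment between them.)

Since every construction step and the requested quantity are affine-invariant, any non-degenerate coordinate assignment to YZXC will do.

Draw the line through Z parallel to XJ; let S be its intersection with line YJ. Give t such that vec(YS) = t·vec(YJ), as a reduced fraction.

t = -1/2

Work in coordinates with Y = (0, 0), Z = (1, 0), X = (0, 1), C = (2, -2).
1. J lies on line YC with YJ:JC = 1:(-4) ⇒ J = (-2/3, 2/3)
through Z parallel to XJ: direction (-2/3, -1/3); meets YJ at S = (1/3, -1/3)
S = Y + t·(J−Y) with t = -1/2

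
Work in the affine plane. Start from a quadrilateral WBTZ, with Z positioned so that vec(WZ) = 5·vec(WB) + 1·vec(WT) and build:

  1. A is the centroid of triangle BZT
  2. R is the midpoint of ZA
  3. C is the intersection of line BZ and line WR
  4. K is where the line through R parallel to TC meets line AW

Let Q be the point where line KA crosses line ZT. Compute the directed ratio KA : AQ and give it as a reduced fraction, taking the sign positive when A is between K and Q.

KA:AQ = 5/6

Assign W = (0, 0), B = (1, 0), T = (0, 1), Z = (5, 1) — the answer is frame-independent, so this choice is without loss of generality.
1. A is the centroid of triangle BZT ⇒ A = (2, 2/3)
2. R is the midpoint of ZA ⇒ R = (7/2, 5/6)
3. C is the intersection of line BZ and line WR ⇒ C = (21, 5)
4. K is where the line through R parallel to TC meets line AW ⇒ K = (7/6, 7/18)
line KA meets ZT at Q = (3, 1)
A = K + t·(Q−K) with t = 5/11, so KA:AQ = 5/11:6/11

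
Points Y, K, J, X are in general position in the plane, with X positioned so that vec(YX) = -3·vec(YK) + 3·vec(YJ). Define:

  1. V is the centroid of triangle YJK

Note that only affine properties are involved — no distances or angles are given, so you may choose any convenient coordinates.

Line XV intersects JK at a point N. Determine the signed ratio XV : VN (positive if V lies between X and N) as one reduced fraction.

XV:VN = 2

Set Y = (0, 0), K = (1, 0), J = (0, 1), X = (-3, 3); any affine frame gives the same invariant.
1. V is the centroid of triangle YJK ⇒ V = (1/3, 1/3)
line XV meets JK at N = (2, -1)
V = X + t·(N−X) with t = 2/3, so XV:VN = 2/3:1/3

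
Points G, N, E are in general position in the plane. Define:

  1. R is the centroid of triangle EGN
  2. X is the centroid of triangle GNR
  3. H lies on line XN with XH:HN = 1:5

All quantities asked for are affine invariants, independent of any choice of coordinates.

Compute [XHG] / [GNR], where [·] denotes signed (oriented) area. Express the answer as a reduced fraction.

[XHG]:[GNR] = -1/18

Choose coordinates G = (0, 0), N = (1, 0), E = (0, 1).
1. R is the centroid of triangle EGN ⇒ R = (1/3, 1/3)
2. X is the centroid of triangle GNR ⇒ X = (4/9, 1/9)
3. H lies on line XN with XH:HN = 1:5 ⇒ H = (29/54, 5/54)
2·[XHG] = -1/54, 2·[GNR] = 1/3
[XHG]:[GNR] = -1/54:1/3 = -1/18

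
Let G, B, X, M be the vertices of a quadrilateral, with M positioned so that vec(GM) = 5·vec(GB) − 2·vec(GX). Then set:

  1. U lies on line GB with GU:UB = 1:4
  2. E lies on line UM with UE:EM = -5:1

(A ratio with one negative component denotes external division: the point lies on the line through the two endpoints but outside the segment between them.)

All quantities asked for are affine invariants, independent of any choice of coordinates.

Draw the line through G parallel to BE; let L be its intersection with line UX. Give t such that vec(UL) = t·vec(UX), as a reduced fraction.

t = -5/47

Work in coordinates with G = (0, 0), B = (1, 0), X = (0, 1), M = (5, -2).
1. U lies on line GB with GU:UB = 1:4 ⇒ U = (1/5, 0)
2. E lies on line UM with UE:EM = -5:1 ⇒ E = (31/5, -5/2)
through G parallel to BE: direction (26/5, -5/2); meets UX at L = (52/235, -5/47)
L = U + t·(X−U) with t = -5/47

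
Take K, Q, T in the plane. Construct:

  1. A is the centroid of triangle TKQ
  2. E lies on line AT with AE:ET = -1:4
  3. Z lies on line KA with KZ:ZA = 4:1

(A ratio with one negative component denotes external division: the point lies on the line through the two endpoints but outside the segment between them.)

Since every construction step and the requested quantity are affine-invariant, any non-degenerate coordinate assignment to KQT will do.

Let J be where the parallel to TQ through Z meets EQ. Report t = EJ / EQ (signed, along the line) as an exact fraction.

Work in coordinates with K = (0, 0), Q = (1, 0), T = (0, 1).
1. A is the centroid of triangle TKQ ⇒ A = (1/3, 1/3)
2. E lies on line AT with AE:ET = -1:4 ⇒ E = (4/9, 1/9)
3. Z lies on line KA with KZ:ZA = 4:1 ⇒ Z = (4/15, 4/15)
through Z parallel to TQ: direction (1, -1); meets EQ at J = (5/12, 7/60)
J = E + t·(Q−E) with t = -1/20

t = -1/20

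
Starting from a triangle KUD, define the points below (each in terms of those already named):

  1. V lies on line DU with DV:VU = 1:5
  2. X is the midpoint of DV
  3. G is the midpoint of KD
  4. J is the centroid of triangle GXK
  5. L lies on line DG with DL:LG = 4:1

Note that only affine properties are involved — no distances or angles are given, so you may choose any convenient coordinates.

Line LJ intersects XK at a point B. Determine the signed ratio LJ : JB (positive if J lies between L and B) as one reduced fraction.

Work in coordinates with K = (0, 0), U = (1, 0), D = (0, 1).
1. V lies on line DU with DV:VU = 1:5 ⇒ V = (1/6, 5/6)
2. X is the midpoint of DV ⇒ X = (1/12, 11/12)
3. G is the midpoint of KD ⇒ G = (0, 1/2)
4. J is the centroid of triangle GXK ⇒ J = (1/36, 17/36)
5. L lies on line DG with DL:LG = 4:1 ⇒ L = (0, 3/5)
line LJ meets XK at B = (1/26, 11/26)
J = L + t·(B−L) with t = 13/18, so LJ:JB = 13/18:5/18

LJ:JB = 13/5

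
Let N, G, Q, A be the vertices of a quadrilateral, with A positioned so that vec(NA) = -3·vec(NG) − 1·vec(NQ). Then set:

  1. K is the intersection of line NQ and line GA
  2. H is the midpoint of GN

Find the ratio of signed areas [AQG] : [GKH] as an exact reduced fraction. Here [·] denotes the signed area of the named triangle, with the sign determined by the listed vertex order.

[AQG]:[GKH] = 40

Choose coordinates N = (0, 0), G = (1, 0), Q = (0, 1), A = (-3, -1).
1. K is the intersection of line NQ and line GA ⇒ K = (0, -1/4)
2. H is the midpoint of GN ⇒ H = (1/2, 0)
2·[AQG] = -5, 2·[GKH] = -1/8
[AQG]:[GKH] = -5:-1/8 = 40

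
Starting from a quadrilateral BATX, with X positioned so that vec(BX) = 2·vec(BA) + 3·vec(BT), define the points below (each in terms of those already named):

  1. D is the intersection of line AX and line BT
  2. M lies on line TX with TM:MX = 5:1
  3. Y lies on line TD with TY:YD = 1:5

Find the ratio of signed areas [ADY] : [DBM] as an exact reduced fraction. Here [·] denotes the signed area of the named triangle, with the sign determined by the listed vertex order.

Assign B = (0, 0), A = (1, 0), T = (0, 1), X = (2, 3) — the answer is frame-independent, so this choice is without loss of generality.
1. D is the intersection of line AX and line BT ⇒ D = (0, -3)
2. M lies on line TX with TM:MX = 5:1 ⇒ M = (5/3, 8/3)
3. Y lies on line TD with TY:YD = 1:5 ⇒ Y = (0, 1/3)
2·[ADY] = -10/3, 2·[DBM] = -5
[ADY]:[DBM] = -10/3:-5 = 2/3

[ADY]:[DBM] = 2/3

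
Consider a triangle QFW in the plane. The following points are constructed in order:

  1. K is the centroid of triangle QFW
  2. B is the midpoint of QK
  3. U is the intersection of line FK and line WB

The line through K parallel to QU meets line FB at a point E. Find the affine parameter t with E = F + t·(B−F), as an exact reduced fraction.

Set Q = (0, 0), F = (1, 0), W = (0, 1); any affine frame gives the same invariant.
1. K is the centroid of triangle QFW ⇒ K = (1/3, 1/3)
2. B is the midpoint of QK ⇒ B = (1/6, 1/6)
3. U is the intersection of line FK and line WB ⇒ U = (1/9, 4/9)
through K parallel to QU: direction (1/9, 4/9); meets FB at E = (2/7, 1/7)
E = F + t·(B−F) with t = 6/7

t = 6/7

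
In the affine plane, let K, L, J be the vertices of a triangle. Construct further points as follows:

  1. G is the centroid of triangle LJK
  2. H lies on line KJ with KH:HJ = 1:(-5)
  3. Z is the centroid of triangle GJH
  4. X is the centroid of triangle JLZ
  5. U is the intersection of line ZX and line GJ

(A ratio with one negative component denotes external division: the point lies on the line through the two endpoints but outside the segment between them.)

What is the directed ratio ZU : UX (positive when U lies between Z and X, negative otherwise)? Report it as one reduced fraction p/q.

ZU:UX = 15/7

Assign K = (0, 0), L = (1, 0), J = (0, 1) — the answer is frame-independent, so this choice is without loss of generality.
1. G is the centroid of triangle LJK ⇒ G = (1/3, 1/3)
2. H lies on line KJ with KH:HJ = 1:(-5) ⇒ H = (0, -1/4)
3. Z is the centroid of triangle GJH ⇒ Z = (1/9, 13/36)
4. X is the centroid of triangle JLZ ⇒ X = (10/27, 49/108)
5. U is the intersection of line ZX and line GJ ⇒ U = (19/66, 14/33)
U = Z + t·(X−Z) with t = 15/22, so ZU:UX = t:(1−t) = 15/22:7/22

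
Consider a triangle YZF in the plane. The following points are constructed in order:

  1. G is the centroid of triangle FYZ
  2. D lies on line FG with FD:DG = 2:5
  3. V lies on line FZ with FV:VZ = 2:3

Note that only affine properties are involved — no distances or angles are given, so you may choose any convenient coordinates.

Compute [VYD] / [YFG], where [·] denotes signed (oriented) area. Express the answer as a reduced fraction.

[VYD]:[YFG] = 4/5

Choose coordinates Y = (0, 0), Z = (1, 0), F = (0, 1).
1. G is the centroid of triangle FYZ ⇒ G = (1/3, 1/3)
2. D lies on line FG with FD:DG = 2:5 ⇒ D = (2/21, 17/21)
3. V lies on line FZ with FV:VZ = 2:3 ⇒ V = (2/5, 3/5)
2·[VYD] = -4/15, 2·[YFG] = -1/3
[VYD]:[YFG] = -4/15:-1/3 = 4/5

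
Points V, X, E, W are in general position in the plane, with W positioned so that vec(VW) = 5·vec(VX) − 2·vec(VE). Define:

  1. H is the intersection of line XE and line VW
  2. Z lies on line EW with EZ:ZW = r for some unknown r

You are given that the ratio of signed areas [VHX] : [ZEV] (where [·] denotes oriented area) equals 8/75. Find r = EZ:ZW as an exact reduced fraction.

r = -5

Set V = (0, 0), X = (1, 0), E = (0, 1), W = (5, -2); any affine frame gives the same invariant.
1. H is the intersection of line XE and line VW ⇒ H = (5/3, -2/3)
2. With EZ:ZW = r, write λ = r/(r+1) so Z = E + λ·(W−E); Z is affine-linear in λ
Every point depending on Z is an affine combination of Z and λ-independent points, so each such coordinate is linear in λ; the λ² term in each signed area is a multiple of (W−E)×(W−E) = 0, so 2·[VHX] and 2·[ZEV] are each linear in λ. Evaluating at λ=0 and λ=1:
  2·[VHX] = 2/3,   2·[ZEV] = 5·λ
So [VHX]:[ZEV] = (2/3) / (5·λ). Setting this equal to 8/75:
  2/3 = 8/75·(5·λ)  ⇒  λ = 5/4
Then r = λ/(1−λ) = (5/4)/(-1/4) = -5. Check: with r = -5, Z = (25/4, -11/4) and [VHX]:[ZEV] = 8/75 as required.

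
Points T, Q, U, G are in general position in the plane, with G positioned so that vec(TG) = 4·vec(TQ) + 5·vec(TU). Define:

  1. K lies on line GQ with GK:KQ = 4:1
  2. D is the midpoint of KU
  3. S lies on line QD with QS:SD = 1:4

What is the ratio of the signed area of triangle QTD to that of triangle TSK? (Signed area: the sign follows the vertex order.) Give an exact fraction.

Work in coordinates with T = (0, 0), Q = (1, 0), U = (0, 1), G = (4, 5).
1. K lies on line GQ with GK:KQ = 4:1 ⇒ K = (8/5, 1)
2. D is the midpoint of KU ⇒ D = (4/5, 1)
3. S lies on line QD with QS:SD = 1:4 ⇒ S = (24/25, 1/5)
2·[QTD] = -1, 2·[TSK] = 16/25
[QTD]:[TSK] = -1:16/25 = -25/16

[QTD]:[TSK] = -25/16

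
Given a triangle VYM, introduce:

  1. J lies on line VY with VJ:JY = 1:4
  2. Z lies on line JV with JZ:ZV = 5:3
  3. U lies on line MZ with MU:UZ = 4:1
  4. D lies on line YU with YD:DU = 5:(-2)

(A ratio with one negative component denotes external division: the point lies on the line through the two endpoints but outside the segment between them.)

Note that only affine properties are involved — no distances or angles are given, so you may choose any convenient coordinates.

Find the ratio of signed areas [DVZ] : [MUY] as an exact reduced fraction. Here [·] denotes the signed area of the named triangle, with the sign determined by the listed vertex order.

Choose coordinates V = (0, 0), Y = (1, 0), M = (0, 1).
1. J lies on line VY with VJ:JY = 1:4 ⇒ J = (1/5, 0)
2. Z lies on line JV with JZ:ZV = 5:3 ⇒ Z = (3/40, 0)
3. U lies on line MZ with MU:UZ = 4:1 ⇒ U = (3/50, 1/5)
4. D lies on line YU with YD:DU = 5:(-2) ⇒ D = (-17/30, 1/3)
2·[DVZ] = 1/40, 2·[MUY] = 37/50
[DVZ]:[MUY] = 1/40:37/50 = 5/148

[DVZ]:[MUY] = 5/148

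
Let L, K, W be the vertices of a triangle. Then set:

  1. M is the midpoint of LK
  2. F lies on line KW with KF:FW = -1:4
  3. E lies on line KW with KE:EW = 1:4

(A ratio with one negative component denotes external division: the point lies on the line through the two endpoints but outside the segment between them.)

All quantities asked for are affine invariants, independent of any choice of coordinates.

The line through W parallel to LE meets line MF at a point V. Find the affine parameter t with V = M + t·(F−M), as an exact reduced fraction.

t = -27/13

Set L = (0, 0), K = (1, 0), W = (0, 1); any affine frame gives the same invariant.
1. M is the midpoint of LK ⇒ M = (1/2, 0)
2. F lies on line KW with KF:FW = -1:4 ⇒ F = (4/3, -1/3)
3. E lies on line KW with KE:EW = 1:4 ⇒ E = (4/5, 1/5)
through W parallel to LE: direction (4/5, 1/5); meets MF at V = (-16/13, 9/13)
V = M + t·(F−M) with t = -27/13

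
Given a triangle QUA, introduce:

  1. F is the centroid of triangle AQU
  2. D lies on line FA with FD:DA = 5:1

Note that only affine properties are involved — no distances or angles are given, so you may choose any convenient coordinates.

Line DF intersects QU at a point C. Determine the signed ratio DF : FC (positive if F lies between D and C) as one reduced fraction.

DF:FC = 5/3

Work in coordinates with Q = (0, 0), U = (1, 0), A = (0, 1).
1. F is the centroid of triangle AQU ⇒ F = (1/3, 1/3)
2. D lies on line FA with FD:DA = 5:1 ⇒ D = (1/18, 8/9)
line DF meets QU at C = (1/2, 0)
F = D + t·(C−D) with t = 5/8, so DF:FC = 5/8:3/8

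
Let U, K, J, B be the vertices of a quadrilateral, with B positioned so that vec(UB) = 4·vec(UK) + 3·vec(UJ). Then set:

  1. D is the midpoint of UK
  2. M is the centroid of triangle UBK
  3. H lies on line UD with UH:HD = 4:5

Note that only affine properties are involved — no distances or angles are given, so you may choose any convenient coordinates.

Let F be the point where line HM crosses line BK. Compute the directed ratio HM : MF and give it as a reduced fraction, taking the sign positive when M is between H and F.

HM:MF = 4/3

Choose coordinates U = (0, 0), K = (1, 0), J = (0, 1), B = (4, 3).
1. D is the midpoint of UK ⇒ D = (1/2, 0)
2. M is the centroid of triangle UBK ⇒ M = (5/3, 1)
3. H lies on line UD with UH:HD = 4:5 ⇒ H = (2/9, 0)
line HM meets BK at F = (11/4, 7/4)
M = H + t·(F−H) with t = 4/7, so HM:MF = 4/7:3/7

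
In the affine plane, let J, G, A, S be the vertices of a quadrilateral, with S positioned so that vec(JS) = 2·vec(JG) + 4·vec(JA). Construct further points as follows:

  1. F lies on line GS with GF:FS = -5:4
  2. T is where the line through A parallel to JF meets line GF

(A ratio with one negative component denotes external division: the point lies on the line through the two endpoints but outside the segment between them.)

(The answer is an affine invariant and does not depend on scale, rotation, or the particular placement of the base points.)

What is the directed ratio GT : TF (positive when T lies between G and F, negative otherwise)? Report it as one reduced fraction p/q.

GT:TF = -13/3

Set J = (0, 0), G = (1, 0), A = (0, 1), S = (2, 4); any affine frame gives the same invariant.
1. F lies on line GS with GF:FS = -5:4 ⇒ F = (6, 20)
2. T is where the line through A parallel to JF meets line GF ⇒ T = (15/2, 26)
T = G + t·(F−G) with t = 13/10, so GT:TF = t:(1−t) = 13/10:-3/10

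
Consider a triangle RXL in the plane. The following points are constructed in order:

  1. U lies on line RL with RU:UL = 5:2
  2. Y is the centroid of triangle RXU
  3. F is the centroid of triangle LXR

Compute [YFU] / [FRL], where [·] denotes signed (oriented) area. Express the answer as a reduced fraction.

Set R = (0, 0), X = (1, 0), L = (0, 1); any affine frame gives the same invariant.
1. U lies on line RL with RU:UL = 5:2 ⇒ U = (0, 5/7)
2. Y is the centroid of triangle RXU ⇒ Y = (1/3, 5/21)
3. F is the centroid of triangle LXR ⇒ F = (1/3, 1/3)
2·[YFU] = 2/63, 2·[FRL] = -1/3
[YFU]:[FRL] = 2/63:-1/3 = -2/21

[YFU]:[FRL] = -2/21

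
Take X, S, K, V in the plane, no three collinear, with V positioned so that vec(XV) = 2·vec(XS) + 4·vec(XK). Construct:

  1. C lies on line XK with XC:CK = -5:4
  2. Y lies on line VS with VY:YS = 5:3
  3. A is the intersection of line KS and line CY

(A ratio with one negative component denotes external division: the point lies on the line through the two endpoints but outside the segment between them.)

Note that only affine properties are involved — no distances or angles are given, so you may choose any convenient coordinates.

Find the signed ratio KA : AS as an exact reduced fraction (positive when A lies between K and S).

Work in coordinates with X = (0, 0), S = (1, 0), K = (0, 1), V = (2, 4).
1. C lies on line XK with XC:CK = -5:4 ⇒ C = (0, 5)
2. Y lies on line VS with VY:YS = 5:3 ⇒ Y = (11/8, 3/2)
3. A is the intersection of line KS and line CY ⇒ A = (44/17, -27/17)
A = K + t·(S−K) with t = 44/17, so KA:AS = t:(1−t) = 44/17:-27/17

KA:AS = -44/27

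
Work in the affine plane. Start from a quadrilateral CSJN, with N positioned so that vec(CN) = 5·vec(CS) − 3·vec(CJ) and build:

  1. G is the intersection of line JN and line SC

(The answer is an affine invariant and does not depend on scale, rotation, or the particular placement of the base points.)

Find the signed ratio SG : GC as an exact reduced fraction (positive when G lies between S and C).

SG:GC = -1/5

Work in coordinates with C = (0, 0), S = (1, 0), J = (0, 1), N = (5, -3).
1. G is the intersection of line JN and line SC ⇒ G = (5/4, 0)
G = S + t·(C−S) with t = -1/4, so SG:GC = t:(1−t) = -1/4:5/4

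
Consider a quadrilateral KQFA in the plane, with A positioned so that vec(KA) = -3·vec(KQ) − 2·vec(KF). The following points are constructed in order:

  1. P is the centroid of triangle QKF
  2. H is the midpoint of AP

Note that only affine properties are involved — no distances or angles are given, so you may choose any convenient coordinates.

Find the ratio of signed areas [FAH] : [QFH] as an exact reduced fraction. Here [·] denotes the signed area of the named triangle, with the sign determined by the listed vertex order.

[FAH]:[QFH] = 9/19

Choose coordinates K = (0, 0), Q = (1, 0), F = (0, 1), A = (-3, -2).
1. P is the centroid of triangle QKF ⇒ P = (1/3, 1/3)
2. H is the midpoint of AP ⇒ H = (-4/3, -5/6)
2·[FAH] = 3/2, 2·[QFH] = 19/6
[FAH]:[QFH] = 3/2:19/6 = 9/19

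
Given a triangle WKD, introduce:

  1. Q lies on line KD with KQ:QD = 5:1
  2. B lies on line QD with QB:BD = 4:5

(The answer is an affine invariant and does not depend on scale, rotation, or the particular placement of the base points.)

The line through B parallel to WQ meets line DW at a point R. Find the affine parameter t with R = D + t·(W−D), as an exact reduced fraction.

Assign W = (0, 0), K = (1, 0), D = (0, 1) — the answer is frame-independent, so this choice is without loss of generality.
1. Q lies on line KD with KQ:QD = 5:1 ⇒ Q = (1/6, 5/6)
2. B lies on line QD with QB:BD = 4:5 ⇒ B = (5/54, 49/54)
through B parallel to WQ: direction (1/6, 5/6); meets DW at R = (0, 4/9)
R = D + t·(W−D) with t = 5/9

t = 5/9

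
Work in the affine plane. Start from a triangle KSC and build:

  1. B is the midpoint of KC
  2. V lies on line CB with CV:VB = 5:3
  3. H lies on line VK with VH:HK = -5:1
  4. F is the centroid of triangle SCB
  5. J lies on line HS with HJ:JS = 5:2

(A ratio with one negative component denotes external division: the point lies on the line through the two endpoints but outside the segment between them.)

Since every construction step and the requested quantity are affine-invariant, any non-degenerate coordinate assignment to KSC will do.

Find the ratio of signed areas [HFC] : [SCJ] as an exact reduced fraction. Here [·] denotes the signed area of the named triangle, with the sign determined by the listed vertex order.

Choose coordinates K = (0, 0), S = (1, 0), C = (0, 1).
1. B is the midpoint of KC ⇒ B = (0, 1/2)
2. V lies on line CB with CV:VB = 5:3 ⇒ V = (0, 11/16)
3. H lies on line VK with VH:HK = -5:1 ⇒ H = (0, -11/64)
4. F is the centroid of triangle SCB ⇒ F = (1/3, 1/2)
5. J lies on line HS with HJ:JS = 5:2 ⇒ J = (5/7, -11/224)
2·[HFC] = 25/64, 2·[SCJ] = 75/224
[HFC]:[SCJ] = 25/64:75/224 = 7/6

[HFC]:[SCJ] = 7/6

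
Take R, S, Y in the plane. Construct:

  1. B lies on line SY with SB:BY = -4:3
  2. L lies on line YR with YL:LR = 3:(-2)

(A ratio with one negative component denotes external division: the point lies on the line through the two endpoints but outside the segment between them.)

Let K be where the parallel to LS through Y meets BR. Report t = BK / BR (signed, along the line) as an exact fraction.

t = 9/10

Work in coordinates with R = (0, 0), S = (1, 0), Y = (0, 1).
1. B lies on line SY with SB:BY = -4:3 ⇒ B = (-3, 4)
2. L lies on line YR with YL:LR = 3:(-2) ⇒ L = (0, -2)
through Y parallel to LS: direction (1, 2); meets BR at K = (-3/10, 2/5)
K = B + t·(R−B) with t = 9/10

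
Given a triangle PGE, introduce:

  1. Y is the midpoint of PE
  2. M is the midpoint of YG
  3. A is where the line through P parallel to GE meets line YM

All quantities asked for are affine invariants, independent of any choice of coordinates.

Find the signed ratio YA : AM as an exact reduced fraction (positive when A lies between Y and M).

Set P = (0, 0), G = (1, 0), E = (0, 1); any affine frame gives the same invariant.
1. Y is the midpoint of PE ⇒ Y = (0, 1/2)
2. M is the midpoint of YG ⇒ M = (1/2, 1/4)
3. A is where the line through P parallel to GE meets line YM ⇒ A = (-1, 1)
A = Y + t·(M−Y) with t = -2, so YA:AM = t:(1−t) = -2:3

YA:AM = -2/3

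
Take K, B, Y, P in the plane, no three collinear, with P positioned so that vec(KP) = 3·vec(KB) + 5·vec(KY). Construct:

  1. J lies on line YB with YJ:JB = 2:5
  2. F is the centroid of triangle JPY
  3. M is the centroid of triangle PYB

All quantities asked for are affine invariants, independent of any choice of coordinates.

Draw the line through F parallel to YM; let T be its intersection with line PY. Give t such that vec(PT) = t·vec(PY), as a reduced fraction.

t = 16/21

Choose coordinates K = (0, 0), B = (1, 0), Y = (0, 1), P = (3, 5).
1. J lies on line YB with YJ:JB = 2:5 ⇒ J = (2/7, 5/7)
2. F is the centroid of triangle JPY ⇒ F = (23/21, 47/21)
3. M is the centroid of triangle PYB ⇒ M = (4/3, 2)
through F parallel to YM: direction (4/3, 1); meets PY at T = (5/7, 41/21)
T = P + t·(Y−P) with t = 16/21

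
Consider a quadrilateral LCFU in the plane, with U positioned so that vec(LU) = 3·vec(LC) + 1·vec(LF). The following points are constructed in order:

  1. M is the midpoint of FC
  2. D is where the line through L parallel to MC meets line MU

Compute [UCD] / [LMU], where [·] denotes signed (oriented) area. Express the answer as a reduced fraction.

[UCD]:[LMU] = 2

Set L = (0, 0), C = (1, 0), F = (0, 1), U = (3, 1); any affine frame gives the same invariant.
1. M is the midpoint of FC ⇒ M = (1/2, 1/2)
2. D is where the line through L parallel to MC meets line MU ⇒ D = (-1/3, 1/3)
2·[UCD] = -2, 2·[LMU] = -1
[UCD]:[LMU] = -2:-1 = 2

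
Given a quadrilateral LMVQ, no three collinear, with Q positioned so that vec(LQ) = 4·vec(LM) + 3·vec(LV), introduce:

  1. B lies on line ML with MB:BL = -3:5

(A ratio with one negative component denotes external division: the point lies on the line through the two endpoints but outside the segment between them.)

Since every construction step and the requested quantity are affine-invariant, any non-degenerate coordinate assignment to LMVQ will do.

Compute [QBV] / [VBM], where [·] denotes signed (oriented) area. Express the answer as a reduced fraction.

[QBV]:[VBM] = 6

Choose coordinates L = (0, 0), M = (1, 0), V = (0, 1), Q = (4, 3).
1. B lies on line ML with MB:BL = -3:5 ⇒ B = (5/2, 0)
2·[QBV] = -9, 2·[VBM] = -3/2
[QBV]:[VBM] = -9:-3/2 = 6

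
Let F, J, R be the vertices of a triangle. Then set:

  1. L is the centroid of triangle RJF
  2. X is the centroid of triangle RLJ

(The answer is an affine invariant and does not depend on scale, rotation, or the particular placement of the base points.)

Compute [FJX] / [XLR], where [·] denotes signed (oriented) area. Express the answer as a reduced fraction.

[FJX]:[XLR] = -4

Assign F = (0, 0), J = (1, 0), R = (0, 1) — the answer is frame-independent, so this choice is without loss of generality.
1. L is the centroid of triangle RJF ⇒ L = (1/3, 1/3)
2. X is the centroid of triangle RLJ ⇒ X = (4/9, 4/9)
2·[FJX] = 4/9, 2·[XLR] = -1/9
[FJX]:[XLR] = 4/9:-1/9 = -4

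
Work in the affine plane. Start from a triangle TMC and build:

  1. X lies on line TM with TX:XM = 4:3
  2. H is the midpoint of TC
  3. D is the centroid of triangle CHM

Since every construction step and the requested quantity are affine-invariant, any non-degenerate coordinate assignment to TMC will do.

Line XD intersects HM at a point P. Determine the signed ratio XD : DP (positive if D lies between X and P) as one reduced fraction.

XD:DP = -16/7

Work in coordinates with T = (0, 0), M = (1, 0), C = (0, 1).
1. X lies on line TM with TX:XM = 4:3 ⇒ X = (4/7, 0)
2. H is the midpoint of TC ⇒ H = (0, 1/2)
3. D is the centroid of triangle CHM ⇒ D = (1/3, 1/2)
line XD meets HM at P = (7/16, 9/32)
D = X + t·(P−X) with t = 16/9, so XD:DP = 16/9:-7/9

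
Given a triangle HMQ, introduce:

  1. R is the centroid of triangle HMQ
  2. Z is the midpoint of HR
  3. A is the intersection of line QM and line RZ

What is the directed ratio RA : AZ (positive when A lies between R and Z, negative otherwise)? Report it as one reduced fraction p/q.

RA:AZ = -1/2

Set H = (0, 0), M = (1, 0), Q = (0, 1); any affine frame gives the same invariant.
1. R is the centroid of triangle HMQ ⇒ R = (1/3, 1/3)
2. Z is the midpoint of HR ⇒ Z = (1/6, 1/6)
3. A is the intersection of line QM and line RZ ⇒ A = (1/2, 1/2)
A = R + t·(Z−R) with t = -1, so RA:AZ = t:(1−t) = -1:2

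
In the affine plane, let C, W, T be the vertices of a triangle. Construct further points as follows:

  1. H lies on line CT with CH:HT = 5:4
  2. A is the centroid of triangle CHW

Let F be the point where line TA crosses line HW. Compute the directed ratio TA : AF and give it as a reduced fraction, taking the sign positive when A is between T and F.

Assign C = (0, 0), W = (1, 0), T = (0, 1) — the answer is frame-independent, so this choice is without loss of generality.
1. H lies on line CT with CH:HT = 5:4 ⇒ H = (0, 5/9)
2. A is the centroid of triangle CHW ⇒ A = (1/3, 5/27)
line TA meets HW at F = (4/17, 65/153)
A = T + t·(F−T) with t = 17/12, so TA:AF = 17/12:-5/12

TA:AF = -17/5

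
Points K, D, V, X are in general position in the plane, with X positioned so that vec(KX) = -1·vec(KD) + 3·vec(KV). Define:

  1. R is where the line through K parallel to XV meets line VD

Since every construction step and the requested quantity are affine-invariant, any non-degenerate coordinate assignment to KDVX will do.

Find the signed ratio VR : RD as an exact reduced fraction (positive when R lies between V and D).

Work in coordinates with K = (0, 0), D = (1, 0), V = (0, 1), X = (-1, 3).
1. R is where the line through K parallel to XV meets line VD ⇒ R = (-1, 2)
R = V + t·(D−V) with t = -1, so VR:RD = t:(1−t) = -1:2

VR:RD = -1/2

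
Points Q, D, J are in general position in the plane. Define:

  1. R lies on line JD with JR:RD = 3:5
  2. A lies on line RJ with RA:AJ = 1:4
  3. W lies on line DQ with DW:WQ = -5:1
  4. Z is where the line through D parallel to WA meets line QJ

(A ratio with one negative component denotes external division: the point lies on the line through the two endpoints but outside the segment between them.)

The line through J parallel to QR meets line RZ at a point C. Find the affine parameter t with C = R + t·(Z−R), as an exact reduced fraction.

t = -11/14

Set Q = (0, 0), D = (1, 0), J = (0, 1); any affine frame gives the same invariant.
1. R lies on line JD with JR:RD = 3:5 ⇒ R = (3/8, 5/8)
2. A lies on line RJ with RA:AJ = 1:4 ⇒ A = (3/10, 7/10)
3. W lies on line DQ with DW:WQ = -5:1 ⇒ W = (-1/4, 0)
4. Z is where the line through D parallel to WA meets line QJ ⇒ Z = (0, -14/11)
through J parallel to QR: direction (3/8, 5/8); meets RZ at C = (75/112, 237/112)
C = R + t·(Z−R) with t = -11/14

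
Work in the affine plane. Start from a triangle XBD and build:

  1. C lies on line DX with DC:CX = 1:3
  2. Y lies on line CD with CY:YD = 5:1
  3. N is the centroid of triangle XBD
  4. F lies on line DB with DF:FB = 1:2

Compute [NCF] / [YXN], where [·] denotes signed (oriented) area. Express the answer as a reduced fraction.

Choose coordinates X = (0, 0), B = (1, 0), D = (0, 1).
1. C lies on line DX with DC:CX = 1:3 ⇒ C = (0, 3/4)
2. Y lies on line CD with CY:YD = 5:1 ⇒ Y = (0, 23/24)
3. N is the centroid of triangle XBD ⇒ N = (1/3, 1/3)
4. F lies on line DB with DF:FB = 1:2 ⇒ F = (1/3, 2/3)
2·[NCF] = -1/9, 2·[YXN] = 23/72
[NCF]:[YXN] = -1/9:23/72 = -8/23

[NCF]:[YXN] = -8/23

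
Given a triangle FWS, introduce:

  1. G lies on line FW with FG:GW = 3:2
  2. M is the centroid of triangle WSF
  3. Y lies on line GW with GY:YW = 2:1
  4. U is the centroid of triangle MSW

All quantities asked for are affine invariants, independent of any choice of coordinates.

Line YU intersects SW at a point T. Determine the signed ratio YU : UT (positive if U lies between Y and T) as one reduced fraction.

Assign F = (0, 0), W = (1, 0), S = (0, 1) — the answer is frame-independent, so this choice is without loss of generality.
1. G lies on line FW with FG:GW = 3:2 ⇒ G = (3/5, 0)
2. M is the centroid of triangle WSF ⇒ M = (1/3, 1/3)
3. Y lies on line GW with GY:YW = 2:1 ⇒ Y = (13/15, 0)
4. U is the centroid of triangle MSW ⇒ U = (4/9, 4/9)
line YU meets SW at T = (-5/3, 8/3)
U = Y + t·(T−Y) with t = 1/6, so YU:UT = 1/6:5/6

YU:UT = 1/5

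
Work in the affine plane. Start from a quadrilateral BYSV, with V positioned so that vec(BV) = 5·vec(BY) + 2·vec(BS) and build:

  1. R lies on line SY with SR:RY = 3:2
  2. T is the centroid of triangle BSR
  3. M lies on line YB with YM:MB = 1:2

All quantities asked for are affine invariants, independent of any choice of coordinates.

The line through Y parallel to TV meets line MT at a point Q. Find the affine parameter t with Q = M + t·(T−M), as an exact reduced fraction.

Assign B = (0, 0), Y = (1, 0), S = (0, 1), V = (5, 2) — the answer is frame-independent, so this choice is without loss of generality.
1. R lies on line SY with SR:RY = 3:2 ⇒ R = (3/5, 2/5)
2. T is the centroid of triangle BSR ⇒ T = (1/5, 7/15)
3. M lies on line YB with YM:MB = 1:2 ⇒ M = (2/3, 0)
through Y parallel to TV: direction (24/5, 23/15); meets MT at Q = (71/95, -23/285)
Q = M + t·(T−M) with t = -23/133

t = -23/133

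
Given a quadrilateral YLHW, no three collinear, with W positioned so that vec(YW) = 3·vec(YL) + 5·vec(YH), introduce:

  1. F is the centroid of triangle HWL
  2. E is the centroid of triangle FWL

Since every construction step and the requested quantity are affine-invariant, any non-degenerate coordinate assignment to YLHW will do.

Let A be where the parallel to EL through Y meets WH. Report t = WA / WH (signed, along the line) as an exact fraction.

t = 4/5

Choose coordinates Y = (0, 0), L = (1, 0), H = (0, 1), W = (3, 5).
1. F is the centroid of triangle HWL ⇒ F = (4/3, 2)
2. E is the centroid of triangle FWL ⇒ E = (16/9, 7/3)
through Y parallel to EL: direction (-7/9, -7/3); meets WH at A = (3/5, 9/5)
A = W + t·(H−W) with t = 4/5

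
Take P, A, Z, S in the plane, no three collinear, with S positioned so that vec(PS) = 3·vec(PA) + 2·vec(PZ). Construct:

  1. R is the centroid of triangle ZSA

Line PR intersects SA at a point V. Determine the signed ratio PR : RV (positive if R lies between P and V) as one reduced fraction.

Set P = (0, 0), A = (1, 0), Z = (0, 1), S = (3, 2); any affine frame gives the same invariant.
1. R is the centroid of triangle ZSA ⇒ R = (4/3, 1)
line PR meets SA at V = (4, 3)
R = P + t·(V−P) with t = 1/3, so PR:RV = 1/3:2/3

PR:RV = 1/2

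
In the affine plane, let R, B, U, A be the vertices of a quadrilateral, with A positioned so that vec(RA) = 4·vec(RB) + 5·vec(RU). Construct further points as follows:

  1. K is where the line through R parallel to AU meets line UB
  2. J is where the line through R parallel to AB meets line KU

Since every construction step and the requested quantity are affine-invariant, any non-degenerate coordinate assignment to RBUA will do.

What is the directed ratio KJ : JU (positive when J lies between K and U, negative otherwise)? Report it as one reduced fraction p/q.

Work in coordinates with R = (0, 0), B = (1, 0), U = (0, 1), A = (4, 5).
1. K is where the line through R parallel to AU meets line UB ⇒ K = (1/2, 1/2)
2. J is where the line through R parallel to AB meets line KU ⇒ J = (3/8, 5/8)
J = K + t·(U−K) with t = 1/4, so KJ:JU = t:(1−t) = 1/4:3/4

KJ:JU = 1/3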